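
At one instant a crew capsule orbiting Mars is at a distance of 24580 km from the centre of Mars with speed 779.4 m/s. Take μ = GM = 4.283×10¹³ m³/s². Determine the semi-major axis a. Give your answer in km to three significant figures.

a ≈ 14900 km

r = 2.458×10⁷ m.
Vis-viva rearranged: 1/a = 2/r − v²/μ = 8.137×10⁻⁸ − 1.418×10⁻⁸ = 6.718×10⁻⁸ m⁻¹.
a = 1.488×10⁷ m = 14885 km.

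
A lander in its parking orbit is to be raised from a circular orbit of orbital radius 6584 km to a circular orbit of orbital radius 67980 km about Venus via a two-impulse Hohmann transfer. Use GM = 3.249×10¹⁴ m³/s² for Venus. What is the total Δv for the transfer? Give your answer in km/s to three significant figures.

r₁ = 6584 km = 6.584×10⁶ m.
r₂ = 67980 km = 6.798×10⁷ m.
Transfer ellipse a_t = (r₁ + r₂)/2 = 3.728×10⁷ m.
At r₁: circular v_c1 = √(μ/r₁) = 7025 m/s; transfer-periapsis v_p = √[μ(2/r₁ − 1/a_t)] = 9486 m/s.
Δv₁ = v_p − v_c1 = 2461 m/s.
At r₂: circular v_c2 = √(μ/r₂) = 2186 m/s; transfer-apoapsis v_a = √[μ(2/r₂ − 1/a_t)] = 918.7 m/s.
Δv₂ = v_c2 − v_a = 1267 m/s.
Total Δv = Δv₁ + Δv₂ = 3728 m/s = 3.728 km/s.

Δv_total ≈ 3.73 km/s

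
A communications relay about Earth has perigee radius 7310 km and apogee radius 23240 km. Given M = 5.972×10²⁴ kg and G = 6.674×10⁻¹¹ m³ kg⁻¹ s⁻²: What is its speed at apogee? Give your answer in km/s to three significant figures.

μ = GM = 6.674×10⁻¹¹ × 5.972×10²⁴ = 3.986×10¹⁴ m³/s².
Semi-major axis a = (r_p + r_a)/2 = 15275 km = 1.528×10⁷ m.
Vis-viva: v² = μ(2/r − 1/a) = 3.986×10¹⁴ × (8.606×10⁻⁸ − 6.547×10⁻⁸) = 8.207×10⁶ m²/s².
v = 2865 m/s = 2.865 km/s.

v ≈ 2.86 km/s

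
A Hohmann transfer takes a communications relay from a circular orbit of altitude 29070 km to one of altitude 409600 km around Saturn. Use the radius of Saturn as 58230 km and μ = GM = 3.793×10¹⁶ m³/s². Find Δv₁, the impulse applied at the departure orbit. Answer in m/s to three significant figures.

r₁ = 58230 + 29070 = 87300 km = 8.7300×10⁷ m.
r₂ = 58230 + 409600 = 467830 km = 4.6783×10⁸ m.
Transfer ellipse a_t = (r₁ + r₂)/2 = 2.776×10⁸ m.
At r₁: circular v_c1 = √(μ/r₁) = 20840 m/s; transfer-perikrone v_p = √[μ(2/r₁ − 1/a_t)] = 27060 m/s.
Δv₁ = v_p − v_c1 = 6217 m/s.

Δv ≈ 6220 m/s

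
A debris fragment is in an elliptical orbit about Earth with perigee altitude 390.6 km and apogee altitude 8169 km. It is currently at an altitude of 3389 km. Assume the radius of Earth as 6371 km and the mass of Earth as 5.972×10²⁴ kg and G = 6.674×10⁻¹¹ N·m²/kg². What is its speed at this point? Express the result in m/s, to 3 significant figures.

μ = GM = 6.674×10⁻¹¹ × 5.972×10²⁴ = 3.986×10¹⁴ m³/s².
r_p = 6371 + 390.6 = 6761.6 km = 6.7616×10⁶ m.
r_a = 6371 + 8169 = 14540 km = 1.4540×10⁷ m.
r = 6371 + 3389 = 9760.0 km = 9.760×10⁶ m.
Semi-major axis a = (r_p + r_a)/2 = 10651 km = 1.065×10⁷ m.
Vis-viva: v² = μ(2/r − 1/a) = 3.986×10¹⁴ × (2.049×10⁻⁷ − 9.389×10⁻⁸) = 4.425×10⁷ m²/s².
v = 6652 m/s.

v ≈ 6650 m/s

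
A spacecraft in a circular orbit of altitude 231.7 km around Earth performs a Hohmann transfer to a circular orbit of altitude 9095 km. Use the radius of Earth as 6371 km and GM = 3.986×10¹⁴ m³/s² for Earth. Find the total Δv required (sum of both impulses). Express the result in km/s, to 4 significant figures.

Δv_total ≈ 2.578 km/s

r₁ = 6371 + 231.7 = 6602.7 km = 6.6027×10⁶ m.
r₂ = 6371 + 9095 = 15466 km = 1.5466×10⁷ m.
Transfer ellipse a_t = (r₁ + r₂)/2 = 1.103×10⁷ m.
At r₁: circular v_c1 = √(μ/r₁) = 7770 m/s; transfer-perigee v_p = √[μ(2/r₁ − 1/a_t)] = 9199 m/s.
Δv₁ = v_p − v_c1 = 1429 m/s.
At r₂: circular v_c2 = √(μ/r₂) = 5077 m/s; transfer-apogee v_a = √[μ(2/r₂ − 1/a_t)] = 3927 m/s.
Δv₂ = v_c2 − v_a = 1150 m/s.
Total Δv = Δv₁ + Δv₂ = 2578 m/s = 2.578 km/s.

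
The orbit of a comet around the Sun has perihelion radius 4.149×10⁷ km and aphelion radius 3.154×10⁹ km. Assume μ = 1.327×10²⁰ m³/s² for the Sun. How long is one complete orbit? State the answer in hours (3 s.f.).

Semi-major axis a = (r_p + r_a)/2 = (4.1490×10⁷ + 3.1540×10⁹)/2 = 1.5977×10⁹ km = 1.598×10¹² m.
By Kepler's third law T = 2π√(a³/μ) = 2π × 1.753×10⁸ = 1.102×10⁹ s.
= 3.060×10⁵ hours.

T ≈ 306000 hours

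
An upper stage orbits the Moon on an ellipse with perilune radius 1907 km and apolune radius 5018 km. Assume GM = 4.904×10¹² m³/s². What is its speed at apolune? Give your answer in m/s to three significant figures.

Semi-major axis a = (r_p + r_a)/2 = 3462.5 km = 3.462×10⁶ m.
Vis-viva: v² = μ(2/r − 1/a) = 4.904×10¹² × (3.986×10⁻⁷ − 2.888×10⁻⁷) = 5.382×10⁵ m²/s².
v = 733.7 m/s.

v ≈ 734 m/s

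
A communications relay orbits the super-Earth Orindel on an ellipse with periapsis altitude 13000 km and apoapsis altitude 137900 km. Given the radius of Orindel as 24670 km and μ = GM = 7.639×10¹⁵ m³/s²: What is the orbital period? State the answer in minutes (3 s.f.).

r_p = 24670 + 13000 = 37670 km = 3.7670×10⁷ m.
r_a = 24670 + 137900 = 162570 km = 1.6257×10⁸ m.
Semi-major axis a = (r_p + r_a)/2 = (37670 + 1.6257×10⁵)/2 = 1.0012×10⁵ km = 1.001×10⁸ m.
By Kepler's third law T = 2π√(a³/μ) = 2π × 1.146×10⁴ = 7.202×10⁴ s.
= 1200 minutes.

T ≈ 1200 minutes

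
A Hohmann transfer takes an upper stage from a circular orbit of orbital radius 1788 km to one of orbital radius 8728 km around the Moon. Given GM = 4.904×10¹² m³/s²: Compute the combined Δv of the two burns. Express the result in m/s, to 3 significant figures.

Δv_total ≈ 790 m/s

r₁ = 1788 km = 1.788×10⁶ m.
r₂ = 8728 km = 8.728×10⁶ m.
Transfer ellipse a_t = (r₁ + r₂)/2 = 5.258×10⁶ m.
At r₁: circular v_c1 = √(μ/r₁) = 1656 m/s; transfer-perilune v_p = √[μ(2/r₁ − 1/a_t)] = 2134 m/s.
Δv₁ = v_p − v_c1 = 477.6 m/s.
At r₂: circular v_c2 = √(μ/r₂) = 749.6 m/s; transfer-apolune v_a = √[μ(2/r₂ − 1/a_t)] = 437.1 m/s.
Δv₂ = v_c2 − v_a = 312.5 m/s.
Total Δv = Δv₁ + Δv₂ = 790.1 m/s.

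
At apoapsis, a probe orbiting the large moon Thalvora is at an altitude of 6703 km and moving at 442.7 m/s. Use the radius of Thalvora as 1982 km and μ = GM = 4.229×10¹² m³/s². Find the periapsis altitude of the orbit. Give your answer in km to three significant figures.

periapsis altitude ≈ 206 km

r_a = 1982 + 6703 = 8685.0 km = 8.685×10⁶ m.
Specific energy ε = v²/2 − μ/r = -3.889×10⁵ J/kg, so a = −μ/(2ε) = 5.437×10⁶ m.
The apsides satisfy r_p + r_a = 2a, so the periapsis radius is 2a − r_a = 2.188×10⁶ m = 2188.1 km.
Periapsis altitude = 2188.1 − 1982 = 206.15 km.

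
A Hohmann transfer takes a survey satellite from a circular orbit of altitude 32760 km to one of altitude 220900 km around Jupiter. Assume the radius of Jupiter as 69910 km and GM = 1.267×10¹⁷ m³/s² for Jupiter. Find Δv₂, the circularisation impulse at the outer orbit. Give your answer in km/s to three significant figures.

r₁ = 69910 + 32760 = 102670 km = 1.0267×10⁸ m.
r₂ = 69910 + 220900 = 290810 km = 2.9081×10⁸ m.
Transfer ellipse a_t = (r₁ + r₂)/2 = 1.967×10⁸ m.
At r₁: circular v_c1 = √(μ/r₁) = 35130 m/s; transfer-perijove v_p = √[μ(2/r₁ − 1/a_t)] = 42710 m/s.
At r₂: circular v_c2 = √(μ/r₂) = 20870 m/s; transfer-apojove v_a = √[μ(2/r₂ − 1/a_t)] = 15080 m/s.
Δv₂ = v_c2 − v_a = 5794 m/s.
= 5.794 km/s.

Δv ≈ 5.79 km/s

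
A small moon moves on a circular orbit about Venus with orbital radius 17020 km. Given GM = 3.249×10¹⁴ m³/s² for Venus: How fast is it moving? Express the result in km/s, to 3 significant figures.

v ≈ 4.37 km/s

r = 17020 km = 1.702×10⁷ m.
For a circular orbit v = √(μ/r) = √(3.249×10¹⁴ / 1.702×10⁷) = √(1.909×10⁷) = 4369 m/s.
That is 4.369 km/s.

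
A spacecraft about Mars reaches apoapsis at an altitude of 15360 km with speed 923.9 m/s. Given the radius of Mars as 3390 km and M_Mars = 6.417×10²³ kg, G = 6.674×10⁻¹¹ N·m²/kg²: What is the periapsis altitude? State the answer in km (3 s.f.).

μ = GM = 6.674×10⁻¹¹ × 6.417×10²³ = 4.283×10¹³ m³/s².
r_a = 3390 + 15360 = 18750 km = 1.875×10⁷ m.
Specific energy ε = v²/2 − μ/r = -1.857×10⁶ J/kg, so a = −μ/(2ε) = 1.153×10⁷ m.
The apsides satisfy r_p + r_a = 2a, so the periapsis radius is 2a − r_a = 4.309×10⁶ m = 4308.6 km.
Periapsis altitude = 4308.6 − 3390 = 918.60 km.

periapsis altitude ≈ 919 km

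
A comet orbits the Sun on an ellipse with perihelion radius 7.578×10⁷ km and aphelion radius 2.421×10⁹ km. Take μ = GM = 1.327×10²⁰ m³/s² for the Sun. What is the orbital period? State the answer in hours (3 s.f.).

Semi-major axis a = (r_p + r_a)/2 = (7.5780×10⁷ + 2.4210×10⁹)/2 = 1.2484×10⁹ km = 1.248×10¹² m.
By Kepler's third law T = 2π√(a³/μ) = 2π × 1.211×10⁸ = 7.608×10⁸ s.
= 2.113×10⁵ hours.

T ≈ 211000 hours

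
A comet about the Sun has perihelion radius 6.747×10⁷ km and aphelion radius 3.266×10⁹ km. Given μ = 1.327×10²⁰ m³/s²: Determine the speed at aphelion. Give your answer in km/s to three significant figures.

v ≈ 1.28 km/s

Semi-major axis a = (r_p + r_a)/2 = 1.6667×10⁹ km = 1.667×10¹² m.
Vis-viva: v² = μ(2/r − 1/a) = 1.327×10²⁰ × (6.124×10⁻¹³ − 6.000×10⁻¹³) = 1.645×10⁶ m²/s².
v = 1282 m/s = 1.282 km/s.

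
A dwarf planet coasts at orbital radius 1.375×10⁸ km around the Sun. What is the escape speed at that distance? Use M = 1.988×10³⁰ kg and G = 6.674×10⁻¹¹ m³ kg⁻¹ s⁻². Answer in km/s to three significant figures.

μ = GM = 6.674×10⁻¹¹ × 1.988×10³⁰ = 1.327×10²⁰ m³/s².
r = 1.375×10⁸ km = 1.375×10¹¹ m.
Escape speed v_esc = √(2μ/r) = √(2 × 1.327×10²⁰ / 1.375×10¹¹) = √(1.930×10⁹) = 43930 m/s.
= 43.93 km/s.

v_esc ≈ 43.9 km/s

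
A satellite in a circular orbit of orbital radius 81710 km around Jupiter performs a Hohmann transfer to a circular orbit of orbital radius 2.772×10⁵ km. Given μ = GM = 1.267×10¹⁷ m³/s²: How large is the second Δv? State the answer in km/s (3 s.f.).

r₁ = 81710 km = 8.171×10⁷ m.
r₂ = 2.772×10⁵ km = 2.772×10⁸ m.
Transfer ellipse a_t = (r₁ + r₂)/2 = 1.795×10⁸ m.
At r₁: circular v_c1 = √(μ/r₁) = 39380 m/s; transfer-perijove v_p = √[μ(2/r₁ − 1/a_t)] = 48940 m/s.
At r₂: circular v_c2 = √(μ/r₂) = 21380 m/s; transfer-apojove v_a = √[μ(2/r₂ − 1/a_t)] = 14430 m/s.
Δv₂ = v_c2 − v_a = 6953 m/s.
= 6.953 km/s.

Δv ≈ 6.95 km/s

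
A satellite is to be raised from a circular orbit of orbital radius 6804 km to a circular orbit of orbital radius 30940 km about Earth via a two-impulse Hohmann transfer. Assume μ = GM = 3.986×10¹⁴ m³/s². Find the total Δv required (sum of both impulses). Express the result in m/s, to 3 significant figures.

Δv_total ≈ 3580 m/s

r₁ = 6804 km = 6.804×10⁶ m.
r₂ = 30940 km = 3.094×10⁷ m.
Transfer ellipse a_t = (r₁ + r₂)/2 = 1.887×10⁷ m.
At r₁: circular v_c1 = √(μ/r₁) = 7654 m/s; transfer-perigee v_p = √[μ(2/r₁ − 1/a_t)] = 9800 m/s.
Δv₁ = v_p − v_c1 = 2146 m/s.
At r₂: circular v_c2 = √(μ/r₂) = 3589 m/s; transfer-apogee v_a = √[μ(2/r₂ − 1/a_t)] = 2155 m/s.
Δv₂ = v_c2 − v_a = 1434 m/s.
Total Δv = Δv₁ + Δv₂ = 3580 m/s.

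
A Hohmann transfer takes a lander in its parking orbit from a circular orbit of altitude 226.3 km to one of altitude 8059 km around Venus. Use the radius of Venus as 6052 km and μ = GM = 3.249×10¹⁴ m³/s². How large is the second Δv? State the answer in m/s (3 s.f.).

r₁ = 6052 + 226.3 = 6278.3 km = 6.2783×10⁶ m.
r₂ = 6052 + 8059 = 14111 km = 1.4111×10⁷ m.
Transfer ellipse a_t = (r₁ + r₂)/2 = 1.019×10⁷ m.
At r₁: circular v_c1 = √(μ/r₁) = 7194 m/s; transfer-periapsis v_p = √[μ(2/r₁ − 1/a_t)] = 8463 m/s.
At r₂: circular v_c2 = √(μ/r₂) = 4798 m/s; transfer-apoapsis v_a = √[μ(2/r₂ − 1/a_t)] = 3766 m/s.
Δv₂ = v_c2 − v_a = 1033 m/s.

Δv ≈ 1030 m/s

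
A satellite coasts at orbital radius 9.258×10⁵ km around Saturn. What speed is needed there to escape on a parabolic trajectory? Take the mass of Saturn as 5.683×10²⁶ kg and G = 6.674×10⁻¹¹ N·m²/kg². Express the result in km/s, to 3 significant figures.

v_esc ≈ 9.05 km/s

μ = GM = 6.674×10⁻¹¹ × 5.683×10²⁶ = 3.793×10¹⁶ m³/s².
r = 9.258×10⁵ km = 9.258×10⁸ m.
Escape speed v_esc = √(2μ/r) = √(2 × 3.793×10¹⁶ / 9.258×10⁸) = √(8.194×10⁷) = 9052 m/s.
= 9.052 km/s.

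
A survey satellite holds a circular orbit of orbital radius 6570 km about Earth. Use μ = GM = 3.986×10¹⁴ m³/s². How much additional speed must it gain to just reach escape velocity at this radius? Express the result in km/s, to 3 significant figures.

r = 6570 km = 6.570×10⁶ m.
Circular speed v_c = √(μ/r) = 7789 m/s.
Escape speed v_esc = √(2μ/r) = √2 × v_c = 11020 m/s.
Δv = v_esc − v_c = 3226 m/s = 3.226 km/s.

Δv ≈ 3.23 km/s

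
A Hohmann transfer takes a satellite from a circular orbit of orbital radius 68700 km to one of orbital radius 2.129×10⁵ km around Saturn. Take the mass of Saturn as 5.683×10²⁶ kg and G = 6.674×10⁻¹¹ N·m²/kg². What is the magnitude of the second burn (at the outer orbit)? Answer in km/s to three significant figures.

Δv ≈ 4.02 km/s

μ = GM = 6.674×10⁻¹¹ × 5.683×10²⁶ = 3.793×10¹⁶ m³/s².
r₁ = 68700 km = 6.870×10⁷ m.
r₂ = 2.129×10⁵ km = 2.129×10⁸ m.
Transfer ellipse a_t = (r₁ + r₂)/2 = 1.408×10⁸ m.
At r₁: circular v_c1 = √(μ/r₁) = 23500 m/s; transfer-perikrone v_p = √[μ(2/r₁ − 1/a_t)] = 28890 m/s.
At r₂: circular v_c2 = √(μ/r₂) = 13350 m/s; transfer-apokrone v_a = √[μ(2/r₂ − 1/a_t)] = 9323 m/s.
Δv₂ = v_c2 − v_a = 4024 m/s.
= 4.024 km/s.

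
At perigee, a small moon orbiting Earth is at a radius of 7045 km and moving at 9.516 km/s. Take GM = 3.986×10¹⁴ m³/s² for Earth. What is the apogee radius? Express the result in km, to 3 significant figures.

r_p = 7.045×10⁶ m.
Specific energy ε = v²/2 − μ/r = -1.130×10⁷ J/kg, so a = −μ/(2ε) = 1.763×10⁷ m.
The apsides satisfy r_p + r_a = 2a, so the apogee radius is 2a − r_p = 2.822×10⁷ m = 28223 km.

apogee radius ≈ 28200 km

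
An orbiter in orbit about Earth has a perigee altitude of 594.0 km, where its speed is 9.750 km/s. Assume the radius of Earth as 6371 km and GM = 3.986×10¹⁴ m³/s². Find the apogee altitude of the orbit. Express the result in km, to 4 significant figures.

r_p = 6371 + 594.0 = 6965.0 km = 6.965×10⁶ m.
Specific energy ε = v²/2 − μ/r = -9.698×10⁶ J/kg, so a = −μ/(2ε) = 2.055×10⁷ m.
The apsides satisfy r_p + r_a = 2a, so the apogee radius is 2a − r_p = 3.414×10⁷ m = 34137 km.
Apogee altitude = 34137 − 6371 = 27766 km.

apogee altitude ≈ 27770 km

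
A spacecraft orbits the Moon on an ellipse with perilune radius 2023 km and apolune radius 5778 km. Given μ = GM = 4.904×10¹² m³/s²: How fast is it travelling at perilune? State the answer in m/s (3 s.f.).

Semi-major axis a = (r_p + r_a)/2 = 3900.5 km = 3.900×10⁶ m.
Vis-viva: v² = μ(2/r − 1/a) = 4.904×10¹² × (9.886×10⁻⁷ − 2.564×10⁻⁷) = 3.591×10⁶ m²/s².
v = 1895 m/s.

v ≈ 1890 m/s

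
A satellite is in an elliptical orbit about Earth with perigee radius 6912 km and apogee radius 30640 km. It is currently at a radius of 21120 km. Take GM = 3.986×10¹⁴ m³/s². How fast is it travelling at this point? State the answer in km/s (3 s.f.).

v ≈ 4.06 km/s

Semi-major axis a = (r_p + r_a)/2 = 18776 km = 1.878×10⁷ m.
Vis-viva: v² = μ(2/r − 1/a) = 3.986×10¹⁴ × (9.470×10⁻⁸ − 5.326×10⁻⁸) = 1.652×10⁷ m²/s².
v = 4064 m/s = 4.064 km/s.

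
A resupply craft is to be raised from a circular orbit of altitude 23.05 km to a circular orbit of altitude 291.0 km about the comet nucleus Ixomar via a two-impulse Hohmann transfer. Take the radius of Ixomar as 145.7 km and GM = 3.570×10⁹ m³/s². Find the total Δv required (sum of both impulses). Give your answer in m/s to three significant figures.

r₁ = 145.7 + 23.05 = 168.75 km = 1.6875×10⁵ m.
r₂ = 145.7 + 291.0 = 436.70 km = 4.3670×10⁵ m.
Transfer ellipse a_t = (r₁ + r₂)/2 = 3.027×10⁵ m.
At r₁: circular v_c1 = √(μ/r₁) = 145.4 m/s; transfer-periapsis v_p = √[μ(2/r₁ − 1/a_t)] = 174.7 m/s.
Δv₁ = v_p − v_c1 = 29.25 m/s.
At r₂: circular v_c2 = √(μ/r₂) = 90.42 m/s; transfer-apoapsis v_a = √[μ(2/r₂ − 1/a_t)] = 67.51 m/s.
Δv₂ = v_c2 − v_a = 22.91 m/s.
Total Δv = Δv₁ + Δv₂ = 52.15 m/s.

Δv_total ≈ 52.2 m/s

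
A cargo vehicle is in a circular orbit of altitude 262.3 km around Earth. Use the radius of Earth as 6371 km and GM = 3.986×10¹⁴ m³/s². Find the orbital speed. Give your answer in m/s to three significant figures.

v ≈ 7750 m/s

r = 6371 + 262.3 = 6633.3 km = 6.6333×10⁶ m.
For a circular orbit v = √(μ/r) = √(3.986×10¹⁴ / 6.633×10⁶) = √(6.009×10⁷) = 7752 m/s.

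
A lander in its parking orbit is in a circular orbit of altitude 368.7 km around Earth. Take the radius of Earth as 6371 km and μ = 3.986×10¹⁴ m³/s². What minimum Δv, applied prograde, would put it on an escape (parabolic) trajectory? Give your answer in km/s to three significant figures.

Δv ≈ 3.19 km/s

r = 6371 + 368.7 = 6739.7 km = 6.7397×10⁶ m.
Circular speed v_c = √(μ/r) = 7690 m/s.
Escape speed v_esc = √(2μ/r) = √2 × v_c = 10880 m/s.
Δv = v_esc − v_c = 3185 m/s = 3.185 km/s.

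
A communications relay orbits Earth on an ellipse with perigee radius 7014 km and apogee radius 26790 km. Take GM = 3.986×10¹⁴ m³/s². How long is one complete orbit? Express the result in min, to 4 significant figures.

T ≈ 364.5 min

Semi-major axis a = (r_p + r_a)/2 = (7014.0 + 26790)/2 = 16902 km = 1.690×10⁷ m.
By Kepler's third law T = 2π√(a³/μ) = 2π × 3.480×10³ = 2.187×10⁴ s.
= 364.5 min.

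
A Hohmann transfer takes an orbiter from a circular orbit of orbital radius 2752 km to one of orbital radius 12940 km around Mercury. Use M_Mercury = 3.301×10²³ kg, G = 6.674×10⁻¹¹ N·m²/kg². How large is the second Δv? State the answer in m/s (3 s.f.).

Δv ≈ 532 m/s

μ = GM = 6.674×10⁻¹¹ × 3.301×10²³ = 2.203×10¹³ m³/s².
r₁ = 2752 km = 2.752×10⁶ m.
r₂ = 12940 km = 1.294×10⁷ m.
Transfer ellipse a_t = (r₁ + r₂)/2 = 7.846×10⁶ m.
At r₁: circular v_c1 = √(μ/r₁) = 2829 m/s; transfer-periherm v_p = √[μ(2/r₁ − 1/a_t)] = 3634 m/s.
At r₂: circular v_c2 = √(μ/r₂) = 1305 m/s; transfer-apoherm v_a = √[μ(2/r₂ − 1/a_t)] = 772.8 m/s.
Δv₂ = v_c2 − v_a = 532.0 m/s.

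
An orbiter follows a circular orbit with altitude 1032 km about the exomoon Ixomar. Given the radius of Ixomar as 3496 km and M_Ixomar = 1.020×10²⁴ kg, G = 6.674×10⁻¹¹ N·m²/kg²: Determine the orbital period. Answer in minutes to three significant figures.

μ = GM = 6.674×10⁻¹¹ × 1.020×10²⁴ = 6.807×10¹³ m³/s².
r = 3496 + 1032 = 4528.0 km = 4.5280×10⁶ m.
Kepler's third law: T = 2π√(r³/μ) = 2π√((4.528×10⁶)³ / 6.807×10¹³).
r³/μ = 1.364×10⁶ s², so T = 2π × 1.168×10³ = 7.337×10³ s.
Converting: 7.337×10³ s ÷ 60.00 = 122.3 minutes.

T ≈ 122 minutes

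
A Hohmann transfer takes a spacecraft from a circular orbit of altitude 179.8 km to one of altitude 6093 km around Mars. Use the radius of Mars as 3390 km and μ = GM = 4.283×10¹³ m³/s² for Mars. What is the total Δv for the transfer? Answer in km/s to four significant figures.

Δv_total ≈ 1.265 km/s

r₁ = 3390 + 179.8 = 3569.8 km = 3.5698×10⁶ m.
r₂ = 3390 + 6093 = 9483.0 km = 9.4830×10⁶ m.
Transfer ellipse a_t = (r₁ + r₂)/2 = 6.526×10⁶ m.
At r₁: circular v_c1 = √(μ/r₁) = 3464 m/s; transfer-periapsis v_p = √[μ(2/r₁ − 1/a_t)] = 4175 m/s.
Δv₁ = v_p − v_c1 = 711.5 m/s.
At r₂: circular v_c2 = √(μ/r₂) = 2125 m/s; transfer-apoapsis v_a = √[μ(2/r₂ − 1/a_t)] = 1572 m/s.
Δv₂ = v_c2 − v_a = 553.4 m/s.
Total Δv = Δv₁ + Δv₂ = 1265 m/s = 1.265 km/s.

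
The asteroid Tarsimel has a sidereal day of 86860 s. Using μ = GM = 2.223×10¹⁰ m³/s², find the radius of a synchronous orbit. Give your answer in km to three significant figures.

r_sync ≈ 1620 km

A synchronous orbit has period T, so by Kepler's third law a = (μT²/4π²)^(1/3).
μT²/4π² = 2.223×10¹⁰ × (8.686×10⁴)² / 39.48 = 4.248×10¹⁸ m³.
a = 1.620×10⁶ m = 1619.6 km.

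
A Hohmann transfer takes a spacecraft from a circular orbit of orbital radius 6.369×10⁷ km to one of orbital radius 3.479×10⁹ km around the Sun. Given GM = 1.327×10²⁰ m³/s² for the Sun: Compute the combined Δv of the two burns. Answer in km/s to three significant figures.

r₁ = 6.369×10⁷ km = 6.369×10¹⁰ m.
r₂ = 3.479×10⁹ km = 3.479×10¹² m.
Transfer ellipse a_t = (r₁ + r₂)/2 = 1.771×10¹² m.
At r₁: circular v_c1 = √(μ/r₁) = 45650 m/s; transfer-perihelion v_p = √[μ(2/r₁ − 1/a_t)] = 63970 m/s.
Δv₁ = v_p − v_c1 = 18320 m/s.
At r₂: circular v_c2 = √(μ/r₂) = 6176 m/s; transfer-aphelion v_a = √[μ(2/r₂ − 1/a_t)] = 1171 m/s.
Δv₂ = v_c2 − v_a = 5005 m/s.
Total Δv = Δv₁ + Δv₂ = 23330 m/s = 23.33 km/s.

Δv_total ≈ 23.3 km/s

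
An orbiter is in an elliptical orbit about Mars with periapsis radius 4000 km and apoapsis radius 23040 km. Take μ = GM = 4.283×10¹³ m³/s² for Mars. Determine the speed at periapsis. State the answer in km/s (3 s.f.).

v ≈ 4.27 km/s

Semi-major axis a = (r_p + r_a)/2 = 13520 km = 1.352×10⁷ m.
Vis-viva: v² = μ(2/r − 1/a) = 4.283×10¹³ × (5.000×10⁻⁷ − 7.396×10⁻⁸) = 1.825×10⁷ m²/s².
v = 4272 m/s = 4.272 km/s.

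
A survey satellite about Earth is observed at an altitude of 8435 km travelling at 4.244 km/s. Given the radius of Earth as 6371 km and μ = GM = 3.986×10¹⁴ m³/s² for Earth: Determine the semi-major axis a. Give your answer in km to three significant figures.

a ≈ 11100 km

r = 6371 + 8435 = 14806 km = 1.481×10⁷ m.
Specific orbital energy ε = v²/2 − μ/r = (4244)²/2 − 3.986×10¹⁴/1.481×10⁷ = -1.792×10⁷ J/kg.
Since ε = −μ/(2a), a = −μ/(2ε) = 1.112×10⁷ m = 11124 km.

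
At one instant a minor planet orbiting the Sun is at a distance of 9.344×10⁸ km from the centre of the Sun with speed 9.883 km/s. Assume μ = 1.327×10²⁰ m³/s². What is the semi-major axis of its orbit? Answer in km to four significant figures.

a ≈ 7.121×10⁸ km

r = 9.344×10¹¹ m.
Vis-viva rearranged: 1/a = 2/r − v²/μ = 2.140×10⁻¹² − 7.360×10⁻¹³ = 1.404×10⁻¹² m⁻¹.
a = 7.121×10¹¹ m = 7.1207×10⁸ km.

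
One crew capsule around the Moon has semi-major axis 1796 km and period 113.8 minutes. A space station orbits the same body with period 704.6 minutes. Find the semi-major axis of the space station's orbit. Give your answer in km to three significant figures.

a₂ ≈ 6060 km

Kepler's third law: a³ ∝ T², so a₂ = a₁ (T₂/T₁)^(2/3).
T₂/T₁ = 6.192, (T₂/T₁)^(2/3) = 3.372.
a₂ = 1796 × 3.372 = 6056 km.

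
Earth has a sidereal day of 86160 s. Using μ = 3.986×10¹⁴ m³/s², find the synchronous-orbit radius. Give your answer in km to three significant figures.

A synchronous orbit has period T, so by Kepler's third law a = (μT²/4π²)^(1/3).
μT²/4π² = 3.986×10¹⁴ × (8.616×10⁴)² / 39.48 = 7.495×10²² m³.
a = 4.216×10⁷ m = 42163 km.

r_sync ≈ 42200 km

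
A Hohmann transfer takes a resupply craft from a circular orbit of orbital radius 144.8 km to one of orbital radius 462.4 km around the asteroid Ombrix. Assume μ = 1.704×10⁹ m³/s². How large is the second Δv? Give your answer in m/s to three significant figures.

r₁ = 144.8 km = 1.448×10⁵ m.
r₂ = 462.4 km = 4.624×10⁵ m.
Transfer ellipse a_t = (r₁ + r₂)/2 = 3.036×10⁵ m.
At r₁: circular v_c1 = √(μ/r₁) = 108.5 m/s; transfer-periapsis v_p = √[μ(2/r₁ − 1/a_t)] = 133.9 m/s.
At r₂: circular v_c2 = √(μ/r₂) = 60.71 m/s; transfer-apoapsis v_a = √[μ(2/r₂ − 1/a_t)] = 41.92 m/s.
Δv₂ = v_c2 − v_a = 18.78 m/s.

Δv ≈ 18.8 m/s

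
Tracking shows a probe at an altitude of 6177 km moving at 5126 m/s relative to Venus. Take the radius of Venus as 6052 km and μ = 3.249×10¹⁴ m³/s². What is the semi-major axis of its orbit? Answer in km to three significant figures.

r = 6052 + 6177 = 12229 km = 1.223×10⁷ m.
Vis-viva rearranged: 1/a = 2/r − v²/μ = 1.635×10⁻⁷ − 8.087×10⁻⁸ = 8.267×10⁻⁸ m⁻¹.
a = 1.210×10⁷ m = 12096 km.

a ≈ 12100 km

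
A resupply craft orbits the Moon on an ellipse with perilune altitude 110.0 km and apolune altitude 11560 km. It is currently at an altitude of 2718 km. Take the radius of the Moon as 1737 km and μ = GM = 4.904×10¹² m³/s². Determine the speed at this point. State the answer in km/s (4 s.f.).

r_p = 1737 + 110.0 = 1847.0 km = 1.8470×10⁶ m.
r_a = 1737 + 11560 = 13297 km = 1.3297×10⁷ m.
r = 1737 + 2718 = 4455.0 km = 4.455×10⁶ m.
Semi-major axis a = (r_p + r_a)/2 = 7572.0 km = 7.572×10⁶ m.
Vis-viva: v² = μ(2/r − 1/a) = 4.904×10¹² × (4.489×10⁻⁷ − 1.321×10⁻⁷) = 1.554×10⁶ m²/s².
v = 1247 m/s = 1.247 km/s.

v ≈ 1.247 km/s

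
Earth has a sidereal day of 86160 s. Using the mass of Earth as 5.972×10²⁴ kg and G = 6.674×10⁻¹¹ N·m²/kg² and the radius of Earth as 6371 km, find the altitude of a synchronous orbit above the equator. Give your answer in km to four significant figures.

h_sync ≈ 35790 km

μ = GM = 6.674×10⁻¹¹ × 5.972×10²⁴ = 3.986×10¹⁴ m³/s².
A synchronous orbit has period T, so by Kepler's third law a = (μT²/4π²)^(1/3).
μT²/4π² = 3.986×10¹⁴ × (8.616×10⁴)² / 39.48 = 7.495×10²² m³.
a = 4.216×10⁷ m = 42162 km.
Altitude h = a − R = 42162 − 6371 = 35791 km.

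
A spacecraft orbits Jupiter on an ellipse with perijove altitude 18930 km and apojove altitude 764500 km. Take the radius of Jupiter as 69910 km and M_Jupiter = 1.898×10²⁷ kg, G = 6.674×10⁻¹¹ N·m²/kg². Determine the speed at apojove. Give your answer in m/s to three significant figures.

v ≈ 5410 m/s

μ = GM = 6.674×10⁻¹¹ × 1.898×10²⁷ = 1.267×10¹⁷ m³/s².
r_p = 69910 + 18930 = 88840 km = 8.8840×10⁷ m.
r_a = 69910 + 764500 = 834410 km = 8.3441×10⁸ m.
Semi-major axis a = (r_p + r_a)/2 = 4.6162×10⁵ km = 4.616×10⁸ m.
Vis-viva: v² = μ(2/r − 1/a) = 1.267×10¹⁷ × (2.397×10⁻⁹ − 2.166×10⁻⁹) = 2.922×10⁷ m²/s².
v = 5405 m/s.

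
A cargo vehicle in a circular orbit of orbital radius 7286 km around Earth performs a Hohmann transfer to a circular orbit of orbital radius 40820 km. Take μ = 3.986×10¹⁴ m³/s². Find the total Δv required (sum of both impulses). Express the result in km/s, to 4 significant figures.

Δv_total ≈ 3.644 km/s

r₁ = 7286 km = 7.286×10⁶ m.
r₂ = 40820 km = 4.082×10⁷ m.
Transfer ellipse a_t = (r₁ + r₂)/2 = 2.405×10⁷ m.
At r₁: circular v_c1 = √(μ/r₁) = 7396 m/s; transfer-perigee v_p = √[μ(2/r₁ − 1/a_t)] = 9636 m/s.
Δv₁ = v_p − v_c1 = 2239 m/s.
At r₂: circular v_c2 = √(μ/r₂) = 3125 m/s; transfer-apogee v_a = √[μ(2/r₂ − 1/a_t)] = 1720 m/s.
Δv₂ = v_c2 − v_a = 1405 m/s.
Total Δv = Δv₁ + Δv₂ = 3644 m/s = 3.644 km/s.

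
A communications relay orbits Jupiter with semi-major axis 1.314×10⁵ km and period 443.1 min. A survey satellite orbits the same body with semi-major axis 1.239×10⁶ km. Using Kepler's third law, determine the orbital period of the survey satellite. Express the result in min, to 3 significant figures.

T₂ ≈ 12800 min

Kepler's third law: T² ∝ a³, so T₂ = T₁ (a₂/a₁)^(3/2).
a₂/a₁ = 9.429, (a₂/a₁)^(3/2) = 28.95.
T₂ = 443.1 × 28.95 = 12830 min.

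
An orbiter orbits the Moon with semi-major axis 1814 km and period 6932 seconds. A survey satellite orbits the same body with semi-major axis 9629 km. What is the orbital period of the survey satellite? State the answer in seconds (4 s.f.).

Kepler's third law: T² ∝ a³, so T₂ = T₁ (a₂/a₁)^(3/2).
a₂/a₁ = 5.308, (a₂/a₁)^(3/2) = 12.23.
T₂ = 6932 × 12.23 = 84780 seconds.

T₂ ≈ 84780 seconds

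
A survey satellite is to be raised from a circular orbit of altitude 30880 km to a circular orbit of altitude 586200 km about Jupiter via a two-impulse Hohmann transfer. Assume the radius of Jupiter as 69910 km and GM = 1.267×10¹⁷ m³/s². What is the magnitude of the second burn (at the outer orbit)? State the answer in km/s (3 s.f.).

Δv ≈ 6.72 km/s

r₁ = 69910 + 30880 = 100790 km = 1.0079×10⁸ m.
r₂ = 69910 + 586200 = 656110 km = 6.5611×10⁸ m.
Transfer ellipse a_t = (r₁ + r₂)/2 = 3.784×10⁸ m.
At r₁: circular v_c1 = √(μ/r₁) = 35460 m/s; transfer-perijove v_p = √[μ(2/r₁ − 1/a_t)] = 46680 m/s.
At r₂: circular v_c2 = √(μ/r₂) = 13900 m/s; transfer-apojove v_a = √[μ(2/r₂ − 1/a_t)] = 7171 m/s.
Δv₂ = v_c2 − v_a = 6725 m/s.
= 6.725 km/s.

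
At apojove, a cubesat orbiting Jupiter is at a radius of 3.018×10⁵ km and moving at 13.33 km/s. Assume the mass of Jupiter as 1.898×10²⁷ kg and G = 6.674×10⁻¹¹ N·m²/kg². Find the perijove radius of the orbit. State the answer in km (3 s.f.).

perijove radius ≈ 81000 km

μ = GM = 6.674×10⁻¹¹ × 1.898×10²⁷ = 1.267×10¹⁷ m³/s².
r_a = 3.018×10⁸ m.
Specific energy ε = v²/2 − μ/r = -3.309×10⁸ J/kg, so a = −μ/(2ε) = 1.914×10⁸ m.
The apsides satisfy r_p + r_a = 2a, so the perijove radius is 2a − r_a = 8.104×10⁷ m = 81036 km.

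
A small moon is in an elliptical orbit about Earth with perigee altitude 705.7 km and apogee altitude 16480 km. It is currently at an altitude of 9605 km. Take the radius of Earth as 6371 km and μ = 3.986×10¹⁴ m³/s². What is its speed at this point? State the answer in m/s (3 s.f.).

r_p = 6371 + 705.7 = 7076.7 km = 7.0767×10⁶ m.
r_a = 6371 + 16480 = 22851 km = 2.2851×10⁷ m.
r = 6371 + 9605 = 15976 km = 1.598×10⁷ m.
Semi-major axis a = (r_p + r_a)/2 = 14964 km = 1.496×10⁷ m.
Vis-viva: v² = μ(2/r − 1/a) = 3.986×10¹⁴ × (1.252×10⁻⁷ − 6.683×10⁻⁸) = 2.326×10⁷ m²/s².
v = 4823 m/s.

v ≈ 4820 m/s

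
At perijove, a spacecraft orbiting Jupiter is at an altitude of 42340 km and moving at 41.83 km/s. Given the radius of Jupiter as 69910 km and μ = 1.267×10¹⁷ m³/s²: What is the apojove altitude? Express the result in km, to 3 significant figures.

r_p = 69910 + 42340 = 1.1225×10⁵ km = 1.122×10⁸ m.
Specific energy ε = v²/2 − μ/r = -2.539×10⁸ J/kg, so a = −μ/(2ε) = 2.496×10⁸ m.
The apsides satisfy r_p + r_a = 2a, so the apojove radius is 2a − r_p = 3.869×10⁸ m = 3.8685×10⁵ km.
Apojove altitude = 3.8685×10⁵ − 69910 = 3.1694×10⁵ km.

apojove altitude ≈ 3.17×10⁵ km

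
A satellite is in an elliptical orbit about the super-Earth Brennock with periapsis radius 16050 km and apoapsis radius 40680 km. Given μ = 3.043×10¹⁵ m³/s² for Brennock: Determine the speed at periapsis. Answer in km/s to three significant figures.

Semi-major axis a = (r_p + r_a)/2 = 28365 km = 2.836×10⁷ m.
Vis-viva: v² = μ(2/r − 1/a) = 3.043×10¹⁵ × (1.246×10⁻⁷ − 3.525×10⁻⁸) = 2.719×10⁸ m²/s².
v = 16490 m/s = 16.49 km/s.

v ≈ 16.5 km/s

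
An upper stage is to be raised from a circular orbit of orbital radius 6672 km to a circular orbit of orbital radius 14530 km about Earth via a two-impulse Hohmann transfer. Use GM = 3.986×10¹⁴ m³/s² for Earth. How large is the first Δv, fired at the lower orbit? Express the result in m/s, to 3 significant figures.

r₁ = 6672 km = 6.672×10⁶ m.
r₂ = 14530 km = 1.453×10⁷ m.
Transfer ellipse a_t = (r₁ + r₂)/2 = 1.060×10⁷ m.
At r₁: circular v_c1 = √(μ/r₁) = 7729 m/s; transfer-perigee v_p = √[μ(2/r₁ − 1/a_t)] = 9049 m/s.
Δv₁ = v_p − v_c1 = 1320 m/s.

Δv ≈ 1320 m/s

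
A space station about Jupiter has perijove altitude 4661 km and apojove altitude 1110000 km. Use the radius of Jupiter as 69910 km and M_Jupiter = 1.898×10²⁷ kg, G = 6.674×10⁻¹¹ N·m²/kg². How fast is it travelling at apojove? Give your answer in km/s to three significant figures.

μ = GM = 6.674×10⁻¹¹ × 1.898×10²⁷ = 1.267×10¹⁷ m³/s².
r_p = 69910 + 4661 = 74571 km = 7.4571×10⁷ m.
r_a = 69910 + 1110000 = 1179900 km = 1.1799×10⁹ m.
Semi-major axis a = (r_p + r_a)/2 = 6.2724×10⁵ km = 6.272×10⁸ m.
Vis-viva: v² = μ(2/r − 1/a) = 1.267×10¹⁷ × (1.695×10⁻⁹ − 1.594×10⁻⁹) = 1.276×10⁷ m²/s².
v = 3573 m/s = 3.573 km/s.

v ≈ 3.57 km/s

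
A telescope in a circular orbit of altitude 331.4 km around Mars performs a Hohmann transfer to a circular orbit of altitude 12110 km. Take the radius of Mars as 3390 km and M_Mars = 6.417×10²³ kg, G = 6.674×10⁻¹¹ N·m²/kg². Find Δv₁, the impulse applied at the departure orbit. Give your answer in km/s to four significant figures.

Δv ≈ 0.9158 km/s

μ = GM = 6.674×10⁻¹¹ × 6.417×10²³ = 4.283×10¹³ m³/s².
r₁ = 3390 + 331.4 = 3721.4 km = 3.7214×10⁶ m.
r₂ = 3390 + 12110 = 15500 km = 1.5500×10⁷ m.
Transfer ellipse a_t = (r₁ + r₂)/2 = 9.611×10⁶ m.
At r₁: circular v_c1 = √(μ/r₁) = 3392 m/s; transfer-periapsis v_p = √[μ(2/r₁ − 1/a_t)] = 4308 m/s.
Δv₁ = v_p − v_c1 = 915.8 m/s.
= 0.9158 km/s.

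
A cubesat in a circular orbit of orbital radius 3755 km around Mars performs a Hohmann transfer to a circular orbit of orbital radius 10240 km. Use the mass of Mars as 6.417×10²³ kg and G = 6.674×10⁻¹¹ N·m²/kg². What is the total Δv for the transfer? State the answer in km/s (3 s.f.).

Δv_total ≈ 1.26 km/s

μ = GM = 6.674×10⁻¹¹ × 6.417×10²³ = 4.283×10¹³ m³/s².
r₁ = 3755 km = 3.755×10⁶ m.
r₂ = 10240 km = 1.024×10⁷ m.
Transfer ellipse a_t = (r₁ + r₂)/2 = 6.998×10⁶ m.
At r₁: circular v_c1 = √(μ/r₁) = 3377 m/s; transfer-periapsis v_p = √[μ(2/r₁ − 1/a_t)] = 4085 m/s.
Δv₁ = v_p − v_c1 = 708.2 m/s.
At r₂: circular v_c2 = √(μ/r₂) = 2045 m/s; transfer-apoapsis v_a = √[μ(2/r₂ − 1/a_t)] = 1498 m/s.
Δv₂ = v_c2 − v_a = 547.0 m/s.
Total Δv = Δv₁ + Δv₂ = 1255 m/s = 1.255 km/s.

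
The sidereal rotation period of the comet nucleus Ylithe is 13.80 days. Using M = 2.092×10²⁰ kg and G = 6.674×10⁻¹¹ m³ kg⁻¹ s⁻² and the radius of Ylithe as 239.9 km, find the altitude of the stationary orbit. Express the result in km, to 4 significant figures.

h_sync ≈ 7712 km

μ = GM = 6.674×10⁻¹¹ × 2.092×10²⁰ = 1.396×10¹⁰ m³/s².
T = 13.80 days = 1.192×10⁶ s.
A synchronous orbit has period T, so by Kepler's third law a = (μT²/4π²)^(1/3).
μT²/4π² = 1.396×10¹⁰ × (1.192×10⁶)² / 39.48 = 5.028×10²⁰ m³.
a = 7.952×10⁶ m = 7951.7 km.
Altitude h = a − R = 7951.7 − 239.9 = 7711.8 km.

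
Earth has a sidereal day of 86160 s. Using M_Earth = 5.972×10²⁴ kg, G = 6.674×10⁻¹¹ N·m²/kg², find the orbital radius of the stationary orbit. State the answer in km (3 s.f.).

r_sync ≈ 42200 km

μ = GM = 6.674×10⁻¹¹ × 5.972×10²⁴ = 3.986×10¹⁴ m³/s².
A synchronous orbit has period T, so by Kepler's third law a = (μT²/4π²)^(1/3).
μT²/4π² = 3.986×10¹⁴ × (8.616×10⁴)² / 39.48 = 7.495×10²² m³.
a = 4.216×10⁷ m = 42162 km.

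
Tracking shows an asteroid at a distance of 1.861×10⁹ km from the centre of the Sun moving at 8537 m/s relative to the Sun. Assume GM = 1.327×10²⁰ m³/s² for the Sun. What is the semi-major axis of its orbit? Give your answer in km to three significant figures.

r = 1.861×10¹² m.
Specific orbital energy ε = v²/2 − μ/r = (8537)²/2 − 1.327×10²⁰/1.861×10¹² = -3.487×10⁷ J/kg.
Since ε = −μ/(2a), a = −μ/(2ε) = 1.903×10¹² m = 1.9030×10⁹ km.

a ≈ 1.90×10⁹ km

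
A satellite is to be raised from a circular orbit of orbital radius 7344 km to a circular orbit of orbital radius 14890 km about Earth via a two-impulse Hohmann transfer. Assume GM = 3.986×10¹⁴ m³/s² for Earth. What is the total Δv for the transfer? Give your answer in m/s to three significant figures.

Δv_total ≈ 2130 m/s

r₁ = 7344 km = 7.344×10⁶ m.
r₂ = 14890 km = 1.489×10⁷ m.
Transfer ellipse a_t = (r₁ + r₂)/2 = 1.112×10⁷ m.
At r₁: circular v_c1 = √(μ/r₁) = 7367 m/s; transfer-perigee v_p = √[μ(2/r₁ − 1/a_t)] = 8526 m/s.
Δv₁ = v_p − v_c1 = 1159 m/s.
At r₂: circular v_c2 = √(μ/r₂) = 5174 m/s; transfer-apogee v_a = √[μ(2/r₂ − 1/a_t)] = 4205 m/s.
Δv₂ = v_c2 − v_a = 968.7 m/s.
Total Δv = Δv₁ + Δv₂ = 2128 m/s.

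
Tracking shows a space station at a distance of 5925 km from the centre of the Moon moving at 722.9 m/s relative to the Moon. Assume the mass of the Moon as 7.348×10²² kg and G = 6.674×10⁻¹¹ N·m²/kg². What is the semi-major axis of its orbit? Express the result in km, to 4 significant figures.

μ = GM = 6.674×10⁻¹¹ × 7.348×10²² = 4.904×10¹² m³/s².
r = 5.925×10⁶ m.
Vis-viva rearranged: 1/a = 2/r − v²/μ = 3.376×10⁻⁷ − 1.066×10⁻⁷ = 2.310×10⁻⁷ m⁻¹.
a = 4.329×10⁶ m = 4329.2 km.

a ≈ 4329 km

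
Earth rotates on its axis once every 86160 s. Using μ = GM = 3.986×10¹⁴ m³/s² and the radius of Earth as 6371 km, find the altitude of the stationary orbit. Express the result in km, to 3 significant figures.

A synchronous orbit has period T, so by Kepler's third law a = (μT²/4π²)^(1/3).
μT²/4π² = 3.986×10¹⁴ × (8.616×10⁴)² / 39.48 = 7.495×10²² m³.
a = 4.216×10⁷ m = 42163 km.
Altitude h = a − R = 42163 − 6371 = 35792 km.

h_sync ≈ 35800 km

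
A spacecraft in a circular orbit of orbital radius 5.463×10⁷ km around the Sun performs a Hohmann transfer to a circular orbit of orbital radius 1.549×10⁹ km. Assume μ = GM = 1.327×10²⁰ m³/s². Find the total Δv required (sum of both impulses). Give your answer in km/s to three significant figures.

Δv_total ≈ 26.1 km/s

r₁ = 5.463×10⁷ km = 5.463×10¹⁰ m.
r₂ = 1.549×10⁹ km = 1.549×10¹² m.
Transfer ellipse a_t = (r₁ + r₂)/2 = 8.018×10¹¹ m.
At r₁: circular v_c1 = √(μ/r₁) = 49290 m/s; transfer-perihelion v_p = √[μ(2/r₁ − 1/a_t)] = 68500 m/s.
Δv₁ = v_p − v_c1 = 19220 m/s.
At r₂: circular v_c2 = √(μ/r₂) = 9256 m/s; transfer-aphelion v_a = √[μ(2/r₂ − 1/a_t)] = 2416 m/s.
Δv₂ = v_c2 − v_a = 6840 m/s.
Total Δv = Δv₁ + Δv₂ = 26060 m/s = 26.06 km/s.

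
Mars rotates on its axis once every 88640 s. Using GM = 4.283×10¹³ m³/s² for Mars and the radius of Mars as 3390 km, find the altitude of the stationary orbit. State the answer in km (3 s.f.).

A synchronous orbit has period T, so by Kepler's third law a = (μT²/4π²)^(1/3).
μT²/4π² = 4.283×10¹³ × (8.864×10⁴)² / 39.48 = 8.524×10²¹ m³.
a = 2.043×10⁷ m = 20428 km.
Altitude h = a − R = 20428 − 3390 = 17038 km.

h_sync ≈ 17000 km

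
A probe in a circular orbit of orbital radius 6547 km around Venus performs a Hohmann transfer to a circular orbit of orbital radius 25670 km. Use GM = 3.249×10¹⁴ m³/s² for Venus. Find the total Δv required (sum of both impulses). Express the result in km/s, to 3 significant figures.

Δv_total ≈ 3.14 km/s

r₁ = 6547 km = 6.547×10⁶ m.
r₂ = 25670 km = 2.567×10⁷ m.
Transfer ellipse a_t = (r₁ + r₂)/2 = 1.611×10⁷ m.
At r₁: circular v_c1 = √(μ/r₁) = 7045 m/s; transfer-periapsis v_p = √[μ(2/r₁ − 1/a_t)] = 8893 m/s.
Δv₁ = v_p − v_c1 = 1848 m/s.
At r₂: circular v_c2 = √(μ/r₂) = 3558 m/s; transfer-apoapsis v_a = √[μ(2/r₂ − 1/a_t)] = 2268 m/s.
Δv₂ = v_c2 − v_a = 1290 m/s.
Total Δv = Δv₁ + Δv₂ = 3138 m/s = 3.138 km/s.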